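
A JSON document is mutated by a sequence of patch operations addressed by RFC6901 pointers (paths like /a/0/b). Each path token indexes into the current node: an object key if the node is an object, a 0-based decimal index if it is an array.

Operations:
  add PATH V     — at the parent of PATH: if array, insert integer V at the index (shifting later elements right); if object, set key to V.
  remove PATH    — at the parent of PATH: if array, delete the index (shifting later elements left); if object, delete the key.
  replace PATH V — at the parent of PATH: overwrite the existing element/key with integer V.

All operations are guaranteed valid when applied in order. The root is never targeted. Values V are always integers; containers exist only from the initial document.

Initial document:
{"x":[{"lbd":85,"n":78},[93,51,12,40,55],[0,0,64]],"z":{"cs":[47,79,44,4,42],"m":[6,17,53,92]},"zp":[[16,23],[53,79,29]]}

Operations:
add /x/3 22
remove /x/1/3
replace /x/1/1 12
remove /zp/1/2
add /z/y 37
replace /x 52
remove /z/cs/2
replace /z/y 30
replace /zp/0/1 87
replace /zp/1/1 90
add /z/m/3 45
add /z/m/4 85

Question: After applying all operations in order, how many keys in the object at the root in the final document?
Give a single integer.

Answer: 3

Derivation:
After op 1 (add /x/3 22): {"x":[{"lbd":85,"n":78},[93,51,12,40,55],[0,0,64],22],"z":{"cs":[47,79,44,4,42],"m":[6,17,53,92]},"zp":[[16,23],[53,79,29]]}
After op 2 (remove /x/1/3): {"x":[{"lbd":85,"n":78},[93,51,12,55],[0,0,64],22],"z":{"cs":[47,79,44,4,42],"m":[6,17,53,92]},"zp":[[16,23],[53,79,29]]}
After op 3 (replace /x/1/1 12): {"x":[{"lbd":85,"n":78},[93,12,12,55],[0,0,64],22],"z":{"cs":[47,79,44,4,42],"m":[6,17,53,92]},"zp":[[16,23],[53,79,29]]}
After op 4 (remove /zp/1/2): {"x":[{"lbd":85,"n":78},[93,12,12,55],[0,0,64],22],"z":{"cs":[47,79,44,4,42],"m":[6,17,53,92]},"zp":[[16,23],[53,79]]}
After op 5 (add /z/y 37): {"x":[{"lbd":85,"n":78},[93,12,12,55],[0,0,64],22],"z":{"cs":[47,79,44,4,42],"m":[6,17,53,92],"y":37},"zp":[[16,23],[53,79]]}
After op 6 (replace /x 52): {"x":52,"z":{"cs":[47,79,44,4,42],"m":[6,17,53,92],"y":37},"zp":[[16,23],[53,79]]}
After op 7 (remove /z/cs/2): {"x":52,"z":{"cs":[47,79,4,42],"m":[6,17,53,92],"y":37},"zp":[[16,23],[53,79]]}
After op 8 (replace /z/y 30): {"x":52,"z":{"cs":[47,79,4,42],"m":[6,17,53,92],"y":30},"zp":[[16,23],[53,79]]}
After op 9 (replace /zp/0/1 87): {"x":52,"z":{"cs":[47,79,4,42],"m":[6,17,53,92],"y":30},"zp":[[16,87],[53,79]]}
After op 10 (replace /zp/1/1 90): {"x":52,"z":{"cs":[47,79,4,42],"m":[6,17,53,92],"y":30},"zp":[[16,87],[53,90]]}
After op 11 (add /z/m/3 45): {"x":52,"z":{"cs":[47,79,4,42],"m":[6,17,53,45,92],"y":30},"zp":[[16,87],[53,90]]}
After op 12 (add /z/m/4 85): {"x":52,"z":{"cs":[47,79,4,42],"m":[6,17,53,45,85,92],"y":30},"zp":[[16,87],[53,90]]}
Size at the root: 3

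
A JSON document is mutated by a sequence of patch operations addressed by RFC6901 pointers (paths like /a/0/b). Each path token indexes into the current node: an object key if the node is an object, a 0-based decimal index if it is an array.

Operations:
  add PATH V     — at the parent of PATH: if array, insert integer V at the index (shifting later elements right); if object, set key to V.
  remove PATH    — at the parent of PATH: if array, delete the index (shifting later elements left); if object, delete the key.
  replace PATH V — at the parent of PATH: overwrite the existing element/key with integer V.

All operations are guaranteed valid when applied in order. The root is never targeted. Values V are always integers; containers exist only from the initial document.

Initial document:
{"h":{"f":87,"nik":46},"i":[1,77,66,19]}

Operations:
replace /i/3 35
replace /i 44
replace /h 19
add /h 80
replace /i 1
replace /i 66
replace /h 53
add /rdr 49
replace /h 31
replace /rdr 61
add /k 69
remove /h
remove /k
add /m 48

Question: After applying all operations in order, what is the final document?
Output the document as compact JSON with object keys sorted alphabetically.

After op 1 (replace /i/3 35): {"h":{"f":87,"nik":46},"i":[1,77,66,35]}
After op 2 (replace /i 44): {"h":{"f":87,"nik":46},"i":44}
After op 3 (replace /h 19): {"h":19,"i":44}
After op 4 (add /h 80): {"h":80,"i":44}
After op 5 (replace /i 1): {"h":80,"i":1}
After op 6 (replace /i 66): {"h":80,"i":66}
After op 7 (replace /h 53): {"h":53,"i":66}
After op 8 (add /rdr 49): {"h":53,"i":66,"rdr":49}
After op 9 (replace /h 31): {"h":31,"i":66,"rdr":49}
After op 10 (replace /rdr 61): {"h":31,"i":66,"rdr":61}
After op 11 (add /k 69): {"h":31,"i":66,"k":69,"rdr":61}
After op 12 (remove /h): {"i":66,"k":69,"rdr":61}
After op 13 (remove /k): {"i":66,"rdr":61}
After op 14 (add /m 48): {"i":66,"m":48,"rdr":61}

Answer: {"i":66,"m":48,"rdr":61}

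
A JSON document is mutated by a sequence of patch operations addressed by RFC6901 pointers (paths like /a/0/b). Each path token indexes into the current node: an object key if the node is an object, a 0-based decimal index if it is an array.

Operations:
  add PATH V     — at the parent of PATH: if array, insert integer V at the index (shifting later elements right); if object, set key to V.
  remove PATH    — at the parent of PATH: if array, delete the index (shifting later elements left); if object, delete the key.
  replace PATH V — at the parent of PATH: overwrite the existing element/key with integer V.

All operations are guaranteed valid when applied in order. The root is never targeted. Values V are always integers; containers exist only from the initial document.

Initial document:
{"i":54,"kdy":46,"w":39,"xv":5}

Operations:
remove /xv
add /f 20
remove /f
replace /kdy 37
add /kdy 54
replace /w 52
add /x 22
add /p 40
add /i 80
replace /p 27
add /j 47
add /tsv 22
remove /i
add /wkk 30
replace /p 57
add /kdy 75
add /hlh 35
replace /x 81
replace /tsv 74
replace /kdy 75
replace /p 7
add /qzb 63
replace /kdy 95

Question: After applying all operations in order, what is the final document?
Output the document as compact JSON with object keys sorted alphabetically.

Answer: {"hlh":35,"j":47,"kdy":95,"p":7,"qzb":63,"tsv":74,"w":52,"wkk":30,"x":81}

Derivation:
After op 1 (remove /xv): {"i":54,"kdy":46,"w":39}
After op 2 (add /f 20): {"f":20,"i":54,"kdy":46,"w":39}
After op 3 (remove /f): {"i":54,"kdy":46,"w":39}
After op 4 (replace /kdy 37): {"i":54,"kdy":37,"w":39}
After op 5 (add /kdy 54): {"i":54,"kdy":54,"w":39}
After op 6 (replace /w 52): {"i":54,"kdy":54,"w":52}
After op 7 (add /x 22): {"i":54,"kdy":54,"w":52,"x":22}
After op 8 (add /p 40): {"i":54,"kdy":54,"p":40,"w":52,"x":22}
After op 9 (add /i 80): {"i":80,"kdy":54,"p":40,"w":52,"x":22}
After op 10 (replace /p 27): {"i":80,"kdy":54,"p":27,"w":52,"x":22}
After op 11 (add /j 47): {"i":80,"j":47,"kdy":54,"p":27,"w":52,"x":22}
After op 12 (add /tsv 22): {"i":80,"j":47,"kdy":54,"p":27,"tsv":22,"w":52,"x":22}
After op 13 (remove /i): {"j":47,"kdy":54,"p":27,"tsv":22,"w":52,"x":22}
After op 14 (add /wkk 30): {"j":47,"kdy":54,"p":27,"tsv":22,"w":52,"wkk":30,"x":22}
After op 15 (replace /p 57): {"j":47,"kdy":54,"p":57,"tsv":22,"w":52,"wkk":30,"x":22}
After op 16 (add /kdy 75): {"j":47,"kdy":75,"p":57,"tsv":22,"w":52,"wkk":30,"x":22}
After op 17 (add /hlh 35): {"hlh":35,"j":47,"kdy":75,"p":57,"tsv":22,"w":52,"wkk":30,"x":22}
After op 18 (replace /x 81): {"hlh":35,"j":47,"kdy":75,"p":57,"tsv":22,"w":52,"wkk":30,"x":81}
After op 19 (replace /tsv 74): {"hlh":35,"j":47,"kdy":75,"p":57,"tsv":74,"w":52,"wkk":30,"x":81}
After op 20 (replace /kdy 75): {"hlh":35,"j":47,"kdy":75,"p":57,"tsv":74,"w":52,"wkk":30,"x":81}
After op 21 (replace /p 7): {"hlh":35,"j":47,"kdy":75,"p":7,"tsv":74,"w":52,"wkk":30,"x":81}
After op 22 (add /qzb 63): {"hlh":35,"j":47,"kdy":75,"p":7,"qzb":63,"tsv":74,"w":52,"wkk":30,"x":81}
After op 23 (replace /kdy 95): {"hlh":35,"j":47,"kdy":95,"p":7,"qzb":63,"tsv":74,"w":52,"wkk":30,"x":81}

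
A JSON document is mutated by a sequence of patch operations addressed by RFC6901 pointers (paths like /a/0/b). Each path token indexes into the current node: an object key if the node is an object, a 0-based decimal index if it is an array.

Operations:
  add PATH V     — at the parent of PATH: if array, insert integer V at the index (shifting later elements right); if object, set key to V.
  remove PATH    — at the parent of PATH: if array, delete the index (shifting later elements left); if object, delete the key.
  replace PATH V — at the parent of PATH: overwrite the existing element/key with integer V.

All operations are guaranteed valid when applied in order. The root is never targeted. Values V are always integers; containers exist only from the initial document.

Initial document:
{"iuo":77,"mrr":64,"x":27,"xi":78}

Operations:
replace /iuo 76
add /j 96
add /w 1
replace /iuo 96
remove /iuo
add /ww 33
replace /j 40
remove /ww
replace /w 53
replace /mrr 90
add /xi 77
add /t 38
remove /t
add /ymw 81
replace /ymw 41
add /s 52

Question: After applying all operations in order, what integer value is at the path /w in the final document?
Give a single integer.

After op 1 (replace /iuo 76): {"iuo":76,"mrr":64,"x":27,"xi":78}
After op 2 (add /j 96): {"iuo":76,"j":96,"mrr":64,"x":27,"xi":78}
After op 3 (add /w 1): {"iuo":76,"j":96,"mrr":64,"w":1,"x":27,"xi":78}
After op 4 (replace /iuo 96): {"iuo":96,"j":96,"mrr":64,"w":1,"x":27,"xi":78}
After op 5 (remove /iuo): {"j":96,"mrr":64,"w":1,"x":27,"xi":78}
After op 6 (add /ww 33): {"j":96,"mrr":64,"w":1,"ww":33,"x":27,"xi":78}
After op 7 (replace /j 40): {"j":40,"mrr":64,"w":1,"ww":33,"x":27,"xi":78}
After op 8 (remove /ww): {"j":40,"mrr":64,"w":1,"x":27,"xi":78}
After op 9 (replace /w 53): {"j":40,"mrr":64,"w":53,"x":27,"xi":78}
After op 10 (replace /mrr 90): {"j":40,"mrr":90,"w":53,"x":27,"xi":78}
After op 11 (add /xi 77): {"j":40,"mrr":90,"w":53,"x":27,"xi":77}
After op 12 (add /t 38): {"j":40,"mrr":90,"t":38,"w":53,"x":27,"xi":77}
After op 13 (remove /t): {"j":40,"mrr":90,"w":53,"x":27,"xi":77}
After op 14 (add /ymw 81): {"j":40,"mrr":90,"w":53,"x":27,"xi":77,"ymw":81}
After op 15 (replace /ymw 41): {"j":40,"mrr":90,"w":53,"x":27,"xi":77,"ymw":41}
After op 16 (add /s 52): {"j":40,"mrr":90,"s":52,"w":53,"x":27,"xi":77,"ymw":41}
Value at /w: 53

Answer: 53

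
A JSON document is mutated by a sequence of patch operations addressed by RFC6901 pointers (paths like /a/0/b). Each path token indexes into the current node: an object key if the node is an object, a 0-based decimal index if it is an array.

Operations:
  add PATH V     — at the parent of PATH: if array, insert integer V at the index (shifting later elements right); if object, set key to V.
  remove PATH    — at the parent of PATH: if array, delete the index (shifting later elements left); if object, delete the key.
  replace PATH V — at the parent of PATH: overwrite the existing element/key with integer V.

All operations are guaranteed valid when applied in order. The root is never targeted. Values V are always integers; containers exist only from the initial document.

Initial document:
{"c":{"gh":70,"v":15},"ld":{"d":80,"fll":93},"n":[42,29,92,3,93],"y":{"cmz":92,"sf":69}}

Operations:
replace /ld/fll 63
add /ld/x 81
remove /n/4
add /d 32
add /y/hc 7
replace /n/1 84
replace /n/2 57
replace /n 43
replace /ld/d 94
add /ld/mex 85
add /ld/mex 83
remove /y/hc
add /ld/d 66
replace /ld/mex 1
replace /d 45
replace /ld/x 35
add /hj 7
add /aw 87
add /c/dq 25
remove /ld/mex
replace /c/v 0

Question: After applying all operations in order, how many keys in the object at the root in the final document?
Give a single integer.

After op 1 (replace /ld/fll 63): {"c":{"gh":70,"v":15},"ld":{"d":80,"fll":63},"n":[42,29,92,3,93],"y":{"cmz":92,"sf":69}}
After op 2 (add /ld/x 81): {"c":{"gh":70,"v":15},"ld":{"d":80,"fll":63,"x":81},"n":[42,29,92,3,93],"y":{"cmz":92,"sf":69}}
After op 3 (remove /n/4): {"c":{"gh":70,"v":15},"ld":{"d":80,"fll":63,"x":81},"n":[42,29,92,3],"y":{"cmz":92,"sf":69}}
After op 4 (add /d 32): {"c":{"gh":70,"v":15},"d":32,"ld":{"d":80,"fll":63,"x":81},"n":[42,29,92,3],"y":{"cmz":92,"sf":69}}
After op 5 (add /y/hc 7): {"c":{"gh":70,"v":15},"d":32,"ld":{"d":80,"fll":63,"x":81},"n":[42,29,92,3],"y":{"cmz":92,"hc":7,"sf":69}}
After op 6 (replace /n/1 84): {"c":{"gh":70,"v":15},"d":32,"ld":{"d":80,"fll":63,"x":81},"n":[42,84,92,3],"y":{"cmz":92,"hc":7,"sf":69}}
After op 7 (replace /n/2 57): {"c":{"gh":70,"v":15},"d":32,"ld":{"d":80,"fll":63,"x":81},"n":[42,84,57,3],"y":{"cmz":92,"hc":7,"sf":69}}
After op 8 (replace /n 43): {"c":{"gh":70,"v":15},"d":32,"ld":{"d":80,"fll":63,"x":81},"n":43,"y":{"cmz":92,"hc":7,"sf":69}}
After op 9 (replace /ld/d 94): {"c":{"gh":70,"v":15},"d":32,"ld":{"d":94,"fll":63,"x":81},"n":43,"y":{"cmz":92,"hc":7,"sf":69}}
After op 10 (add /ld/mex 85): {"c":{"gh":70,"v":15},"d":32,"ld":{"d":94,"fll":63,"mex":85,"x":81},"n":43,"y":{"cmz":92,"hc":7,"sf":69}}
After op 11 (add /ld/mex 83): {"c":{"gh":70,"v":15},"d":32,"ld":{"d":94,"fll":63,"mex":83,"x":81},"n":43,"y":{"cmz":92,"hc":7,"sf":69}}
After op 12 (remove /y/hc): {"c":{"gh":70,"v":15},"d":32,"ld":{"d":94,"fll":63,"mex":83,"x":81},"n":43,"y":{"cmz":92,"sf":69}}
After op 13 (add /ld/d 66): {"c":{"gh":70,"v":15},"d":32,"ld":{"d":66,"fll":63,"mex":83,"x":81},"n":43,"y":{"cmz":92,"sf":69}}
After op 14 (replace /ld/mex 1): {"c":{"gh":70,"v":15},"d":32,"ld":{"d":66,"fll":63,"mex":1,"x":81},"n":43,"y":{"cmz":92,"sf":69}}
After op 15 (replace /d 45): {"c":{"gh":70,"v":15},"d":45,"ld":{"d":66,"fll":63,"mex":1,"x":81},"n":43,"y":{"cmz":92,"sf":69}}
After op 16 (replace /ld/x 35): {"c":{"gh":70,"v":15},"d":45,"ld":{"d":66,"fll":63,"mex":1,"x":35},"n":43,"y":{"cmz":92,"sf":69}}
After op 17 (add /hj 7): {"c":{"gh":70,"v":15},"d":45,"hj":7,"ld":{"d":66,"fll":63,"mex":1,"x":35},"n":43,"y":{"cmz":92,"sf":69}}
After op 18 (add /aw 87): {"aw":87,"c":{"gh":70,"v":15},"d":45,"hj":7,"ld":{"d":66,"fll":63,"mex":1,"x":35},"n":43,"y":{"cmz":92,"sf":69}}
After op 19 (add /c/dq 25): {"aw":87,"c":{"dq":25,"gh":70,"v":15},"d":45,"hj":7,"ld":{"d":66,"fll":63,"mex":1,"x":35},"n":43,"y":{"cmz":92,"sf":69}}
After op 20 (remove /ld/mex): {"aw":87,"c":{"dq":25,"gh":70,"v":15},"d":45,"hj":7,"ld":{"d":66,"fll":63,"x":35},"n":43,"y":{"cmz":92,"sf":69}}
After op 21 (replace /c/v 0): {"aw":87,"c":{"dq":25,"gh":70,"v":0},"d":45,"hj":7,"ld":{"d":66,"fll":63,"x":35},"n":43,"y":{"cmz":92,"sf":69}}
Size at the root: 7

Answer: 7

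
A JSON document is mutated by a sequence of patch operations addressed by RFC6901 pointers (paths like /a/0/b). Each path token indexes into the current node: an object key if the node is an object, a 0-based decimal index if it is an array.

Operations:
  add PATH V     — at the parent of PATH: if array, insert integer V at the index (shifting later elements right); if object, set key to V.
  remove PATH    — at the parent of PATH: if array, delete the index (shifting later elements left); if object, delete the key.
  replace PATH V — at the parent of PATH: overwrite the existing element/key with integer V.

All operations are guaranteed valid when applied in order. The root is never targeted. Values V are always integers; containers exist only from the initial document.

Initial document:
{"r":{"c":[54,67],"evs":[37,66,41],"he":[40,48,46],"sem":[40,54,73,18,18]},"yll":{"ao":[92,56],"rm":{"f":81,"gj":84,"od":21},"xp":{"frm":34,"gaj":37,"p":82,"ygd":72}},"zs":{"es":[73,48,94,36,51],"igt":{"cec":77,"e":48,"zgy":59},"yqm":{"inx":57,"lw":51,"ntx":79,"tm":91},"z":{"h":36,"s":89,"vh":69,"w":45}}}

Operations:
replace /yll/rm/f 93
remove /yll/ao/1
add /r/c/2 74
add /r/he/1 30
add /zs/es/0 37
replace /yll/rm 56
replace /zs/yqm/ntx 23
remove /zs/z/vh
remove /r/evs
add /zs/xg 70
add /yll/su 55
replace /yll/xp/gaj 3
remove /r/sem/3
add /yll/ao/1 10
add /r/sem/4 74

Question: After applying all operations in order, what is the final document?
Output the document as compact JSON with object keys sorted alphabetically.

Answer: {"r":{"c":[54,67,74],"he":[40,30,48,46],"sem":[40,54,73,18,74]},"yll":{"ao":[92,10],"rm":56,"su":55,"xp":{"frm":34,"gaj":3,"p":82,"ygd":72}},"zs":{"es":[37,73,48,94,36,51],"igt":{"cec":77,"e":48,"zgy":59},"xg":70,"yqm":{"inx":57,"lw":51,"ntx":23,"tm":91},"z":{"h":36,"s":89,"w":45}}}

Derivation:
After op 1 (replace /yll/rm/f 93): {"r":{"c":[54,67],"evs":[37,66,41],"he":[40,48,46],"sem":[40,54,73,18,18]},"yll":{"ao":[92,56],"rm":{"f":93,"gj":84,"od":21},"xp":{"frm":34,"gaj":37,"p":82,"ygd":72}},"zs":{"es":[73,48,94,36,51],"igt":{"cec":77,"e":48,"zgy":59},"yqm":{"inx":57,"lw":51,"ntx":79,"tm":91},"z":{"h":36,"s":89,"vh":69,"w":45}}}
After op 2 (remove /yll/ao/1): {"r":{"c":[54,67],"evs":[37,66,41],"he":[40,48,46],"sem":[40,54,73,18,18]},"yll":{"ao":[92],"rm":{"f":93,"gj":84,"od":21},"xp":{"frm":34,"gaj":37,"p":82,"ygd":72}},"zs":{"es":[73,48,94,36,51],"igt":{"cec":77,"e":48,"zgy":59},"yqm":{"inx":57,"lw":51,"ntx":79,"tm":91},"z":{"h":36,"s":89,"vh":69,"w":45}}}
After op 3 (add /r/c/2 74): {"r":{"c":[54,67,74],"evs":[37,66,41],"he":[40,48,46],"sem":[40,54,73,18,18]},"yll":{"ao":[92],"rm":{"f":93,"gj":84,"od":21},"xp":{"frm":34,"gaj":37,"p":82,"ygd":72}},"zs":{"es":[73,48,94,36,51],"igt":{"cec":77,"e":48,"zgy":59},"yqm":{"inx":57,"lw":51,"ntx":79,"tm":91},"z":{"h":36,"s":89,"vh":69,"w":45}}}
After op 4 (add /r/he/1 30): {"r":{"c":[54,67,74],"evs":[37,66,41],"he":[40,30,48,46],"sem":[40,54,73,18,18]},"yll":{"ao":[92],"rm":{"f":93,"gj":84,"od":21},"xp":{"frm":34,"gaj":37,"p":82,"ygd":72}},"zs":{"es":[73,48,94,36,51],"igt":{"cec":77,"e":48,"zgy":59},"yqm":{"inx":57,"lw":51,"ntx":79,"tm":91},"z":{"h":36,"s":89,"vh":69,"w":45}}}
After op 5 (add /zs/es/0 37): {"r":{"c":[54,67,74],"evs":[37,66,41],"he":[40,30,48,46],"sem":[40,54,73,18,18]},"yll":{"ao":[92],"rm":{"f":93,"gj":84,"od":21},"xp":{"frm":34,"gaj":37,"p":82,"ygd":72}},"zs":{"es":[37,73,48,94,36,51],"igt":{"cec":77,"e":48,"zgy":59},"yqm":{"inx":57,"lw":51,"ntx":79,"tm":91},"z":{"h":36,"s":89,"vh":69,"w":45}}}
After op 6 (replace /yll/rm 56): {"r":{"c":[54,67,74],"evs":[37,66,41],"he":[40,30,48,46],"sem":[40,54,73,18,18]},"yll":{"ao":[92],"rm":56,"xp":{"frm":34,"gaj":37,"p":82,"ygd":72}},"zs":{"es":[37,73,48,94,36,51],"igt":{"cec":77,"e":48,"zgy":59},"yqm":{"inx":57,"lw":51,"ntx":79,"tm":91},"z":{"h":36,"s":89,"vh":69,"w":45}}}
After op 7 (replace /zs/yqm/ntx 23): {"r":{"c":[54,67,74],"evs":[37,66,41],"he":[40,30,48,46],"sem":[40,54,73,18,18]},"yll":{"ao":[92],"rm":56,"xp":{"frm":34,"gaj":37,"p":82,"ygd":72}},"zs":{"es":[37,73,48,94,36,51],"igt":{"cec":77,"e":48,"zgy":59},"yqm":{"inx":57,"lw":51,"ntx":23,"tm":91},"z":{"h":36,"s":89,"vh":69,"w":45}}}
After op 8 (remove /zs/z/vh): {"r":{"c":[54,67,74],"evs":[37,66,41],"he":[40,30,48,46],"sem":[40,54,73,18,18]},"yll":{"ao":[92],"rm":56,"xp":{"frm":34,"gaj":37,"p":82,"ygd":72}},"zs":{"es":[37,73,48,94,36,51],"igt":{"cec":77,"e":48,"zgy":59},"yqm":{"inx":57,"lw":51,"ntx":23,"tm":91},"z":{"h":36,"s":89,"w":45}}}
After op 9 (remove /r/evs): {"r":{"c":[54,67,74],"he":[40,30,48,46],"sem":[40,54,73,18,18]},"yll":{"ao":[92],"rm":56,"xp":{"frm":34,"gaj":37,"p":82,"ygd":72}},"zs":{"es":[37,73,48,94,36,51],"igt":{"cec":77,"e":48,"zgy":59},"yqm":{"inx":57,"lw":51,"ntx":23,"tm":91},"z":{"h":36,"s":89,"w":45}}}
After op 10 (add /zs/xg 70): {"r":{"c":[54,67,74],"he":[40,30,48,46],"sem":[40,54,73,18,18]},"yll":{"ao":[92],"rm":56,"xp":{"frm":34,"gaj":37,"p":82,"ygd":72}},"zs":{"es":[37,73,48,94,36,51],"igt":{"cec":77,"e":48,"zgy":59},"xg":70,"yqm":{"inx":57,"lw":51,"ntx":23,"tm":91},"z":{"h":36,"s":89,"w":45}}}
After op 11 (add /yll/su 55): {"r":{"c":[54,67,74],"he":[40,30,48,46],"sem":[40,54,73,18,18]},"yll":{"ao":[92],"rm":56,"su":55,"xp":{"frm":34,"gaj":37,"p":82,"ygd":72}},"zs":{"es":[37,73,48,94,36,51],"igt":{"cec":77,"e":48,"zgy":59},"xg":70,"yqm":{"inx":57,"lw":51,"ntx":23,"tm":91},"z":{"h":36,"s":89,"w":45}}}
After op 12 (replace /yll/xp/gaj 3): {"r":{"c":[54,67,74],"he":[40,30,48,46],"sem":[40,54,73,18,18]},"yll":{"ao":[92],"rm":56,"su":55,"xp":{"frm":34,"gaj":3,"p":82,"ygd":72}},"zs":{"es":[37,73,48,94,36,51],"igt":{"cec":77,"e":48,"zgy":59},"xg":70,"yqm":{"inx":57,"lw":51,"ntx":23,"tm":91},"z":{"h":36,"s":89,"w":45}}}
After op 13 (remove /r/sem/3): {"r":{"c":[54,67,74],"he":[40,30,48,46],"sem":[40,54,73,18]},"yll":{"ao":[92],"rm":56,"su":55,"xp":{"frm":34,"gaj":3,"p":82,"ygd":72}},"zs":{"es":[37,73,48,94,36,51],"igt":{"cec":77,"e":48,"zgy":59},"xg":70,"yqm":{"inx":57,"lw":51,"ntx":23,"tm":91},"z":{"h":36,"s":89,"w":45}}}
After op 14 (add /yll/ao/1 10): {"r":{"c":[54,67,74],"he":[40,30,48,46],"sem":[40,54,73,18]},"yll":{"ao":[92,10],"rm":56,"su":55,"xp":{"frm":34,"gaj":3,"p":82,"ygd":72}},"zs":{"es":[37,73,48,94,36,51],"igt":{"cec":77,"e":48,"zgy":59},"xg":70,"yqm":{"inx":57,"lw":51,"ntx":23,"tm":91},"z":{"h":36,"s":89,"w":45}}}
After op 15 (add /r/sem/4 74): {"r":{"c":[54,67,74],"he":[40,30,48,46],"sem":[40,54,73,18,74]},"yll":{"ao":[92,10],"rm":56,"su":55,"xp":{"frm":34,"gaj":3,"p":82,"ygd":72}},"zs":{"es":[37,73,48,94,36,51],"igt":{"cec":77,"e":48,"zgy":59},"xg":70,"yqm":{"inx":57,"lw":51,"ntx":23,"tm":91},"z":{"h":36,"s":89,"w":45}}}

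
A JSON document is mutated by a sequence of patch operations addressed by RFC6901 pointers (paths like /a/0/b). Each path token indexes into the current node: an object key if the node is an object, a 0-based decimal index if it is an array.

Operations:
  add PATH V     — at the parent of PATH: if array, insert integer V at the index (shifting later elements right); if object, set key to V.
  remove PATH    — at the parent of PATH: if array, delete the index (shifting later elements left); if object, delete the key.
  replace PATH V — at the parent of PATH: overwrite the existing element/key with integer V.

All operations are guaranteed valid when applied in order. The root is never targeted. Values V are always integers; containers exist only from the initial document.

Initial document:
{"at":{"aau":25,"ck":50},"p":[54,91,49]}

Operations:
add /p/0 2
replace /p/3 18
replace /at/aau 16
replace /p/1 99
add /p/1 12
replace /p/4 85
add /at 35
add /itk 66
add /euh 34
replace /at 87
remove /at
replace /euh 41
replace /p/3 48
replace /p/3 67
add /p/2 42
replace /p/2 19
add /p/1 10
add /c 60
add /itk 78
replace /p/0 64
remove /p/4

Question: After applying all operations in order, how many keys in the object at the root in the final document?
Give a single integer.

After op 1 (add /p/0 2): {"at":{"aau":25,"ck":50},"p":[2,54,91,49]}
After op 2 (replace /p/3 18): {"at":{"aau":25,"ck":50},"p":[2,54,91,18]}
After op 3 (replace /at/aau 16): {"at":{"aau":16,"ck":50},"p":[2,54,91,18]}
After op 4 (replace /p/1 99): {"at":{"aau":16,"ck":50},"p":[2,99,91,18]}
After op 5 (add /p/1 12): {"at":{"aau":16,"ck":50},"p":[2,12,99,91,18]}
After op 6 (replace /p/4 85): {"at":{"aau":16,"ck":50},"p":[2,12,99,91,85]}
After op 7 (add /at 35): {"at":35,"p":[2,12,99,91,85]}
After op 8 (add /itk 66): {"at":35,"itk":66,"p":[2,12,99,91,85]}
After op 9 (add /euh 34): {"at":35,"euh":34,"itk":66,"p":[2,12,99,91,85]}
After op 10 (replace /at 87): {"at":87,"euh":34,"itk":66,"p":[2,12,99,91,85]}
After op 11 (remove /at): {"euh":34,"itk":66,"p":[2,12,99,91,85]}
After op 12 (replace /euh 41): {"euh":41,"itk":66,"p":[2,12,99,91,85]}
After op 13 (replace /p/3 48): {"euh":41,"itk":66,"p":[2,12,99,48,85]}
After op 14 (replace /p/3 67): {"euh":41,"itk":66,"p":[2,12,99,67,85]}
After op 15 (add /p/2 42): {"euh":41,"itk":66,"p":[2,12,42,99,67,85]}
After op 16 (replace /p/2 19): {"euh":41,"itk":66,"p":[2,12,19,99,67,85]}
After op 17 (add /p/1 10): {"euh":41,"itk":66,"p":[2,10,12,19,99,67,85]}
After op 18 (add /c 60): {"c":60,"euh":41,"itk":66,"p":[2,10,12,19,99,67,85]}
After op 19 (add /itk 78): {"c":60,"euh":41,"itk":78,"p":[2,10,12,19,99,67,85]}
After op 20 (replace /p/0 64): {"c":60,"euh":41,"itk":78,"p":[64,10,12,19,99,67,85]}
After op 21 (remove /p/4): {"c":60,"euh":41,"itk":78,"p":[64,10,12,19,67,85]}
Size at the root: 4

Answer: 4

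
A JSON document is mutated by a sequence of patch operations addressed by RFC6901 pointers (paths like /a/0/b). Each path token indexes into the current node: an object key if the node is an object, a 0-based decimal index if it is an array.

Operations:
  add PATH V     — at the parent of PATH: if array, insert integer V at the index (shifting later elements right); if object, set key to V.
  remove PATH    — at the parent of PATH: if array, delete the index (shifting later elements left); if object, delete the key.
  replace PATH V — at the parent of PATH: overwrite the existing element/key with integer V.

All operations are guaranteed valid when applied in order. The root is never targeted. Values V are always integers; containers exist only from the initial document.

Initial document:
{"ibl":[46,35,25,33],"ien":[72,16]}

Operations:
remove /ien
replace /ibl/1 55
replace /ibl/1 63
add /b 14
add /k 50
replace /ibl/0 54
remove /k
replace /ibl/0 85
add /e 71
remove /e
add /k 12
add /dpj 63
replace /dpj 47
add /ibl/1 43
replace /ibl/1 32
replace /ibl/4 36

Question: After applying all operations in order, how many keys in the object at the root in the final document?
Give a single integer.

After op 1 (remove /ien): {"ibl":[46,35,25,33]}
After op 2 (replace /ibl/1 55): {"ibl":[46,55,25,33]}
After op 3 (replace /ibl/1 63): {"ibl":[46,63,25,33]}
After op 4 (add /b 14): {"b":14,"ibl":[46,63,25,33]}
After op 5 (add /k 50): {"b":14,"ibl":[46,63,25,33],"k":50}
After op 6 (replace /ibl/0 54): {"b":14,"ibl":[54,63,25,33],"k":50}
After op 7 (remove /k): {"b":14,"ibl":[54,63,25,33]}
After op 8 (replace /ibl/0 85): {"b":14,"ibl":[85,63,25,33]}
After op 9 (add /e 71): {"b":14,"e":71,"ibl":[85,63,25,33]}
After op 10 (remove /e): {"b":14,"ibl":[85,63,25,33]}
After op 11 (add /k 12): {"b":14,"ibl":[85,63,25,33],"k":12}
After op 12 (add /dpj 63): {"b":14,"dpj":63,"ibl":[85,63,25,33],"k":12}
After op 13 (replace /dpj 47): {"b":14,"dpj":47,"ibl":[85,63,25,33],"k":12}
After op 14 (add /ibl/1 43): {"b":14,"dpj":47,"ibl":[85,43,63,25,33],"k":12}
After op 15 (replace /ibl/1 32): {"b":14,"dpj":47,"ibl":[85,32,63,25,33],"k":12}
After op 16 (replace /ibl/4 36): {"b":14,"dpj":47,"ibl":[85,32,63,25,36],"k":12}
Size at the root: 4

Answer: 4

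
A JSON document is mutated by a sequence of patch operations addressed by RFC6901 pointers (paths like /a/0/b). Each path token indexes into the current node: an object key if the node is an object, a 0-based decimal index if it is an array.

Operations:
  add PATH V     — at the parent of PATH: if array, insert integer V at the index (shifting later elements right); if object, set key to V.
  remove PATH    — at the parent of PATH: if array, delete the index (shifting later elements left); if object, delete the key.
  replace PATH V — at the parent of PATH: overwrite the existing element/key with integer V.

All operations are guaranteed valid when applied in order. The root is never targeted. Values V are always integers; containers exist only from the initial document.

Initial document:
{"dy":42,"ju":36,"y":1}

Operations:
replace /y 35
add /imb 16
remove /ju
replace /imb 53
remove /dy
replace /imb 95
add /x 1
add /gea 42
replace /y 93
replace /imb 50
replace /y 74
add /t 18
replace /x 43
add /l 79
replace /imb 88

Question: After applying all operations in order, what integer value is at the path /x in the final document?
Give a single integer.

Answer: 43

Derivation:
After op 1 (replace /y 35): {"dy":42,"ju":36,"y":35}
After op 2 (add /imb 16): {"dy":42,"imb":16,"ju":36,"y":35}
After op 3 (remove /ju): {"dy":42,"imb":16,"y":35}
After op 4 (replace /imb 53): {"dy":42,"imb":53,"y":35}
After op 5 (remove /dy): {"imb":53,"y":35}
After op 6 (replace /imb 95): {"imb":95,"y":35}
After op 7 (add /x 1): {"imb":95,"x":1,"y":35}
After op 8 (add /gea 42): {"gea":42,"imb":95,"x":1,"y":35}
After op 9 (replace /y 93): {"gea":42,"imb":95,"x":1,"y":93}
After op 10 (replace /imb 50): {"gea":42,"imb":50,"x":1,"y":93}
After op 11 (replace /y 74): {"gea":42,"imb":50,"x":1,"y":74}
After op 12 (add /t 18): {"gea":42,"imb":50,"t":18,"x":1,"y":74}
After op 13 (replace /x 43): {"gea":42,"imb":50,"t":18,"x":43,"y":74}
After op 14 (add /l 79): {"gea":42,"imb":50,"l":79,"t":18,"x":43,"y":74}
After op 15 (replace /imb 88): {"gea":42,"imb":88,"l":79,"t":18,"x":43,"y":74}
Value at /x: 43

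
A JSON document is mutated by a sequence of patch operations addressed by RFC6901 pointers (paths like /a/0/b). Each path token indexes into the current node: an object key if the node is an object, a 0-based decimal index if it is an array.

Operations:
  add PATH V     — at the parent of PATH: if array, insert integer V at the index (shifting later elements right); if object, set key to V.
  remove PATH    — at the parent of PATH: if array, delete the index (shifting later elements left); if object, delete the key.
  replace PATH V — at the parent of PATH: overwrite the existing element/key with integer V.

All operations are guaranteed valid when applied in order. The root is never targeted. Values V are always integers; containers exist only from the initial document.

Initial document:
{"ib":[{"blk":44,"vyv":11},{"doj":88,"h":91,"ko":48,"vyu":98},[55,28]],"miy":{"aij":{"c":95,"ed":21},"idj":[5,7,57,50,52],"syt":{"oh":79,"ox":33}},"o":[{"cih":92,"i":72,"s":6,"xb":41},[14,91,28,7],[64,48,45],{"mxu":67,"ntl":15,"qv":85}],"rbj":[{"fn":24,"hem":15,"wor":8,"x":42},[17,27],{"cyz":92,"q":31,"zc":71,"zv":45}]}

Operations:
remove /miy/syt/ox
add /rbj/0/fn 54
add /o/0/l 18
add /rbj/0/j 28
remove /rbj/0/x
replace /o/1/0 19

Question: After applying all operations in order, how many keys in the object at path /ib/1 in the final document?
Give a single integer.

After op 1 (remove /miy/syt/ox): {"ib":[{"blk":44,"vyv":11},{"doj":88,"h":91,"ko":48,"vyu":98},[55,28]],"miy":{"aij":{"c":95,"ed":21},"idj":[5,7,57,50,52],"syt":{"oh":79}},"o":[{"cih":92,"i":72,"s":6,"xb":41},[14,91,28,7],[64,48,45],{"mxu":67,"ntl":15,"qv":85}],"rbj":[{"fn":24,"hem":15,"wor":8,"x":42},[17,27],{"cyz":92,"q":31,"zc":71,"zv":45}]}
After op 2 (add /rbj/0/fn 54): {"ib":[{"blk":44,"vyv":11},{"doj":88,"h":91,"ko":48,"vyu":98},[55,28]],"miy":{"aij":{"c":95,"ed":21},"idj":[5,7,57,50,52],"syt":{"oh":79}},"o":[{"cih":92,"i":72,"s":6,"xb":41},[14,91,28,7],[64,48,45],{"mxu":67,"ntl":15,"qv":85}],"rbj":[{"fn":54,"hem":15,"wor":8,"x":42},[17,27],{"cyz":92,"q":31,"zc":71,"zv":45}]}
After op 3 (add /o/0/l 18): {"ib":[{"blk":44,"vyv":11},{"doj":88,"h":91,"ko":48,"vyu":98},[55,28]],"miy":{"aij":{"c":95,"ed":21},"idj":[5,7,57,50,52],"syt":{"oh":79}},"o":[{"cih":92,"i":72,"l":18,"s":6,"xb":41},[14,91,28,7],[64,48,45],{"mxu":67,"ntl":15,"qv":85}],"rbj":[{"fn":54,"hem":15,"wor":8,"x":42},[17,27],{"cyz":92,"q":31,"zc":71,"zv":45}]}
After op 4 (add /rbj/0/j 28): {"ib":[{"blk":44,"vyv":11},{"doj":88,"h":91,"ko":48,"vyu":98},[55,28]],"miy":{"aij":{"c":95,"ed":21},"idj":[5,7,57,50,52],"syt":{"oh":79}},"o":[{"cih":92,"i":72,"l":18,"s":6,"xb":41},[14,91,28,7],[64,48,45],{"mxu":67,"ntl":15,"qv":85}],"rbj":[{"fn":54,"hem":15,"j":28,"wor":8,"x":42},[17,27],{"cyz":92,"q":31,"zc":71,"zv":45}]}
After op 5 (remove /rbj/0/x): {"ib":[{"blk":44,"vyv":11},{"doj":88,"h":91,"ko":48,"vyu":98},[55,28]],"miy":{"aij":{"c":95,"ed":21},"idj":[5,7,57,50,52],"syt":{"oh":79}},"o":[{"cih":92,"i":72,"l":18,"s":6,"xb":41},[14,91,28,7],[64,48,45],{"mxu":67,"ntl":15,"qv":85}],"rbj":[{"fn":54,"hem":15,"j":28,"wor":8},[17,27],{"cyz":92,"q":31,"zc":71,"zv":45}]}
After op 6 (replace /o/1/0 19): {"ib":[{"blk":44,"vyv":11},{"doj":88,"h":91,"ko":48,"vyu":98},[55,28]],"miy":{"aij":{"c":95,"ed":21},"idj":[5,7,57,50,52],"syt":{"oh":79}},"o":[{"cih":92,"i":72,"l":18,"s":6,"xb":41},[19,91,28,7],[64,48,45],{"mxu":67,"ntl":15,"qv":85}],"rbj":[{"fn":54,"hem":15,"j":28,"wor":8},[17,27],{"cyz":92,"q":31,"zc":71,"zv":45}]}
Size at path /ib/1: 4

Answer: 4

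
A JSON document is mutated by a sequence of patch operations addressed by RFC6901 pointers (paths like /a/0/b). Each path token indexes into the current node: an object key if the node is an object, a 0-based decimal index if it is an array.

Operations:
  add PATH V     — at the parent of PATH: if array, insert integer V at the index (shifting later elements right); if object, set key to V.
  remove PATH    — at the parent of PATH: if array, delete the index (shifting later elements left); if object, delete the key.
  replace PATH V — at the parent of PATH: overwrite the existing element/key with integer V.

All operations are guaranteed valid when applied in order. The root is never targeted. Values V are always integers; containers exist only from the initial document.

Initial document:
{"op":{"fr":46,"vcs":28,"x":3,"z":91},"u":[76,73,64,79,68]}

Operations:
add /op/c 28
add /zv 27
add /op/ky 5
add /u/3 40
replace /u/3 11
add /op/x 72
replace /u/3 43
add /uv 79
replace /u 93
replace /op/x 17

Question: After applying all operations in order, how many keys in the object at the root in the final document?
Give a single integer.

Answer: 4

Derivation:
After op 1 (add /op/c 28): {"op":{"c":28,"fr":46,"vcs":28,"x":3,"z":91},"u":[76,73,64,79,68]}
After op 2 (add /zv 27): {"op":{"c":28,"fr":46,"vcs":28,"x":3,"z":91},"u":[76,73,64,79,68],"zv":27}
After op 3 (add /op/ky 5): {"op":{"c":28,"fr":46,"ky":5,"vcs":28,"x":3,"z":91},"u":[76,73,64,79,68],"zv":27}
After op 4 (add /u/3 40): {"op":{"c":28,"fr":46,"ky":5,"vcs":28,"x":3,"z":91},"u":[76,73,64,40,79,68],"zv":27}
After op 5 (replace /u/3 11): {"op":{"c":28,"fr":46,"ky":5,"vcs":28,"x":3,"z":91},"u":[76,73,64,11,79,68],"zv":27}
After op 6 (add /op/x 72): {"op":{"c":28,"fr":46,"ky":5,"vcs":28,"x":72,"z":91},"u":[76,73,64,11,79,68],"zv":27}
After op 7 (replace /u/3 43): {"op":{"c":28,"fr":46,"ky":5,"vcs":28,"x":72,"z":91},"u":[76,73,64,43,79,68],"zv":27}
After op 8 (add /uv 79): {"op":{"c":28,"fr":46,"ky":5,"vcs":28,"x":72,"z":91},"u":[76,73,64,43,79,68],"uv":79,"zv":27}
After op 9 (replace /u 93): {"op":{"c":28,"fr":46,"ky":5,"vcs":28,"x":72,"z":91},"u":93,"uv":79,"zv":27}
After op 10 (replace /op/x 17): {"op":{"c":28,"fr":46,"ky":5,"vcs":28,"x":17,"z":91},"u":93,"uv":79,"zv":27}
Size at the root: 4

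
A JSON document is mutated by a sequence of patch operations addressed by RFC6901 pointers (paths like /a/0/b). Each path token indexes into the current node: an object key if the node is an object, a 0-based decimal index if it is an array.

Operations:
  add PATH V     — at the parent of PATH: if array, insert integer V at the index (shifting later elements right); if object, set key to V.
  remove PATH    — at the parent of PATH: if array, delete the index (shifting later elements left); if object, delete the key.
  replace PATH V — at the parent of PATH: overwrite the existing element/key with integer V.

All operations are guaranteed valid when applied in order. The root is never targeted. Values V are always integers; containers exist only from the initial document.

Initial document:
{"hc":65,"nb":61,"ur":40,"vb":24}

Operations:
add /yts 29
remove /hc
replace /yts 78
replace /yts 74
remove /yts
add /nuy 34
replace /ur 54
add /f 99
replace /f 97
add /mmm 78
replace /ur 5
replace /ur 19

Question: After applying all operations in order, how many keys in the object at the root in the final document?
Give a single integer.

Answer: 6

Derivation:
After op 1 (add /yts 29): {"hc":65,"nb":61,"ur":40,"vb":24,"yts":29}
After op 2 (remove /hc): {"nb":61,"ur":40,"vb":24,"yts":29}
After op 3 (replace /yts 78): {"nb":61,"ur":40,"vb":24,"yts":78}
After op 4 (replace /yts 74): {"nb":61,"ur":40,"vb":24,"yts":74}
After op 5 (remove /yts): {"nb":61,"ur":40,"vb":24}
After op 6 (add /nuy 34): {"nb":61,"nuy":34,"ur":40,"vb":24}
After op 7 (replace /ur 54): {"nb":61,"nuy":34,"ur":54,"vb":24}
After op 8 (add /f 99): {"f":99,"nb":61,"nuy":34,"ur":54,"vb":24}
After op 9 (replace /f 97): {"f":97,"nb":61,"nuy":34,"ur":54,"vb":24}
After op 10 (add /mmm 78): {"f":97,"mmm":78,"nb":61,"nuy":34,"ur":54,"vb":24}
After op 11 (replace /ur 5): {"f":97,"mmm":78,"nb":61,"nuy":34,"ur":5,"vb":24}
After op 12 (replace /ur 19): {"f":97,"mmm":78,"nb":61,"nuy":34,"ur":19,"vb":24}
Size at the root: 6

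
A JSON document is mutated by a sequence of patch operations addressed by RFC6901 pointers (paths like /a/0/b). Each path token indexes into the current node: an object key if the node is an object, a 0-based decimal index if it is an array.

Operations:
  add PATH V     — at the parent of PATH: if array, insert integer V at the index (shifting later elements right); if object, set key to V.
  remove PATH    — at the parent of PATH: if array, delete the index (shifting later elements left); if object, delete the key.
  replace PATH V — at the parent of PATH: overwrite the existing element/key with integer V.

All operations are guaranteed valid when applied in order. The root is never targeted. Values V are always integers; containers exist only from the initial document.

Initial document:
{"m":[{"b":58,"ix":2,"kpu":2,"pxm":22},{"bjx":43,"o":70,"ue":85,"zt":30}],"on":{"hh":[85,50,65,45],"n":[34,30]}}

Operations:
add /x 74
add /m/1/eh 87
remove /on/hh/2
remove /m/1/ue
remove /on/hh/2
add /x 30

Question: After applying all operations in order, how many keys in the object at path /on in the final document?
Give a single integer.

After op 1 (add /x 74): {"m":[{"b":58,"ix":2,"kpu":2,"pxm":22},{"bjx":43,"o":70,"ue":85,"zt":30}],"on":{"hh":[85,50,65,45],"n":[34,30]},"x":74}
After op 2 (add /m/1/eh 87): {"m":[{"b":58,"ix":2,"kpu":2,"pxm":22},{"bjx":43,"eh":87,"o":70,"ue":85,"zt":30}],"on":{"hh":[85,50,65,45],"n":[34,30]},"x":74}
After op 3 (remove /on/hh/2): {"m":[{"b":58,"ix":2,"kpu":2,"pxm":22},{"bjx":43,"eh":87,"o":70,"ue":85,"zt":30}],"on":{"hh":[85,50,45],"n":[34,30]},"x":74}
After op 4 (remove /m/1/ue): {"m":[{"b":58,"ix":2,"kpu":2,"pxm":22},{"bjx":43,"eh":87,"o":70,"zt":30}],"on":{"hh":[85,50,45],"n":[34,30]},"x":74}
After op 5 (remove /on/hh/2): {"m":[{"b":58,"ix":2,"kpu":2,"pxm":22},{"bjx":43,"eh":87,"o":70,"zt":30}],"on":{"hh":[85,50],"n":[34,30]},"x":74}
After op 6 (add /x 30): {"m":[{"b":58,"ix":2,"kpu":2,"pxm":22},{"bjx":43,"eh":87,"o":70,"zt":30}],"on":{"hh":[85,50],"n":[34,30]},"x":30}
Size at path /on: 2

Answer: 2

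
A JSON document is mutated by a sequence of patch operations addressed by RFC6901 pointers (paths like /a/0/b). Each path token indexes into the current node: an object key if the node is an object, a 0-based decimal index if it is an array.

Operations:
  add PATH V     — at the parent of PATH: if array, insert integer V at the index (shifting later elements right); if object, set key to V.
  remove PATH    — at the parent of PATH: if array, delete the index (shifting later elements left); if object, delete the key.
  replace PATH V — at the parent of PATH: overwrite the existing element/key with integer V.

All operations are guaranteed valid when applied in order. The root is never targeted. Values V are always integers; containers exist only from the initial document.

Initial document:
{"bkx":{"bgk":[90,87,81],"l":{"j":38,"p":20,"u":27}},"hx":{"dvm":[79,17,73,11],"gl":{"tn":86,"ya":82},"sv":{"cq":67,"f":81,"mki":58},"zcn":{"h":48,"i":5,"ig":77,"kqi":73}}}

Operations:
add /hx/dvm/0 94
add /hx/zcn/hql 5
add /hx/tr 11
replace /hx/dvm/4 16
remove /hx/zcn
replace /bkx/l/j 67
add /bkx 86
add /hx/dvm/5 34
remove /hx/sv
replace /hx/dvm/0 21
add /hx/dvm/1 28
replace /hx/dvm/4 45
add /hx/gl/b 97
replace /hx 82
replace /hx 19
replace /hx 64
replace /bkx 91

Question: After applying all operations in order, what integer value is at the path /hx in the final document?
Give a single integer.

Answer: 64

Derivation:
After op 1 (add /hx/dvm/0 94): {"bkx":{"bgk":[90,87,81],"l":{"j":38,"p":20,"u":27}},"hx":{"dvm":[94,79,17,73,11],"gl":{"tn":86,"ya":82},"sv":{"cq":67,"f":81,"mki":58},"zcn":{"h":48,"i":5,"ig":77,"kqi":73}}}
After op 2 (add /hx/zcn/hql 5): {"bkx":{"bgk":[90,87,81],"l":{"j":38,"p":20,"u":27}},"hx":{"dvm":[94,79,17,73,11],"gl":{"tn":86,"ya":82},"sv":{"cq":67,"f":81,"mki":58},"zcn":{"h":48,"hql":5,"i":5,"ig":77,"kqi":73}}}
After op 3 (add /hx/tr 11): {"bkx":{"bgk":[90,87,81],"l":{"j":38,"p":20,"u":27}},"hx":{"dvm":[94,79,17,73,11],"gl":{"tn":86,"ya":82},"sv":{"cq":67,"f":81,"mki":58},"tr":11,"zcn":{"h":48,"hql":5,"i":5,"ig":77,"kqi":73}}}
After op 4 (replace /hx/dvm/4 16): {"bkx":{"bgk":[90,87,81],"l":{"j":38,"p":20,"u":27}},"hx":{"dvm":[94,79,17,73,16],"gl":{"tn":86,"ya":82},"sv":{"cq":67,"f":81,"mki":58},"tr":11,"zcn":{"h":48,"hql":5,"i":5,"ig":77,"kqi":73}}}
After op 5 (remove /hx/zcn): {"bkx":{"bgk":[90,87,81],"l":{"j":38,"p":20,"u":27}},"hx":{"dvm":[94,79,17,73,16],"gl":{"tn":86,"ya":82},"sv":{"cq":67,"f":81,"mki":58},"tr":11}}
After op 6 (replace /bkx/l/j 67): {"bkx":{"bgk":[90,87,81],"l":{"j":67,"p":20,"u":27}},"hx":{"dvm":[94,79,17,73,16],"gl":{"tn":86,"ya":82},"sv":{"cq":67,"f":81,"mki":58},"tr":11}}
After op 7 (add /bkx 86): {"bkx":86,"hx":{"dvm":[94,79,17,73,16],"gl":{"tn":86,"ya":82},"sv":{"cq":67,"f":81,"mki":58},"tr":11}}
After op 8 (add /hx/dvm/5 34): {"bkx":86,"hx":{"dvm":[94,79,17,73,16,34],"gl":{"tn":86,"ya":82},"sv":{"cq":67,"f":81,"mki":58},"tr":11}}
After op 9 (remove /hx/sv): {"bkx":86,"hx":{"dvm":[94,79,17,73,16,34],"gl":{"tn":86,"ya":82},"tr":11}}
After op 10 (replace /hx/dvm/0 21): {"bkx":86,"hx":{"dvm":[21,79,17,73,16,34],"gl":{"tn":86,"ya":82},"tr":11}}
After op 11 (add /hx/dvm/1 28): {"bkx":86,"hx":{"dvm":[21,28,79,17,73,16,34],"gl":{"tn":86,"ya":82},"tr":11}}
After op 12 (replace /hx/dvm/4 45): {"bkx":86,"hx":{"dvm":[21,28,79,17,45,16,34],"gl":{"tn":86,"ya":82},"tr":11}}
After op 13 (add /hx/gl/b 97): {"bkx":86,"hx":{"dvm":[21,28,79,17,45,16,34],"gl":{"b":97,"tn":86,"ya":82},"tr":11}}
After op 14 (replace /hx 82): {"bkx":86,"hx":82}
After op 15 (replace /hx 19): {"bkx":86,"hx":19}
After op 16 (replace /hx 64): {"bkx":86,"hx":64}
After op 17 (replace /bkx 91): {"bkx":91,"hx":64}
Value at /hx: 64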